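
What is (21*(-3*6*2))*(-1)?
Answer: 756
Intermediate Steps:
(21*(-3*6*2))*(-1) = (21*(-18*2))*(-1) = (21*(-36))*(-1) = -756*(-1) = 756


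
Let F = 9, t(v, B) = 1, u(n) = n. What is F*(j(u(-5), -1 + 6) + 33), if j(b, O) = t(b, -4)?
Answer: 306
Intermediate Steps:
j(b, O) = 1
F*(j(u(-5), -1 + 6) + 33) = 9*(1 + 33) = 9*34 = 306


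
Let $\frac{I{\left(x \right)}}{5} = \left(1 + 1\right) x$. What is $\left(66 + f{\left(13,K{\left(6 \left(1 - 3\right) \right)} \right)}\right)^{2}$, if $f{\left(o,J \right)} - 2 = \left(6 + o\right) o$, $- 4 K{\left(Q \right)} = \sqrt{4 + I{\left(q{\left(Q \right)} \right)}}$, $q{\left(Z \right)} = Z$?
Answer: $99225$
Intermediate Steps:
$I{\left(x \right)} = 10 x$ ($I{\left(x \right)} = 5 \left(1 + 1\right) x = 5 \cdot 2 x = 10 x$)
$K{\left(Q \right)} = - \frac{\sqrt{4 + 10 Q}}{4}$
$f{\left(o,J \right)} = 2 + o \left(6 + o\right)$ ($f{\left(o,J \right)} = 2 + \left(6 + o\right) o = 2 + o \left(6 + o\right)$)
$\left(66 + f{\left(13,K{\left(6 \left(1 - 3\right) \right)} \right)}\right)^{2} = \left(66 + \left(2 + 13^{2} + 6 \cdot 13\right)\right)^{2} = \left(66 + \left(2 + 169 + 78\right)\right)^{2} = \left(66 + 249\right)^{2} = 315^{2} = 99225$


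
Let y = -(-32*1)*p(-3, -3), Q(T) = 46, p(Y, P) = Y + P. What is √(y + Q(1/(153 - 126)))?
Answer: I*√146 ≈ 12.083*I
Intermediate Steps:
p(Y, P) = P + Y
y = -192 (y = -(-32*1)*(-3 - 3) = -(-32)*(-6) = -1*192 = -192)
√(y + Q(1/(153 - 126))) = √(-192 + 46) = √(-146) = I*√146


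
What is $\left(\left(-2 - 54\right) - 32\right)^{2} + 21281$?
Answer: $29025$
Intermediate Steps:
$\left(\left(-2 - 54\right) - 32\right)^{2} + 21281 = \left(-56 - 32\right)^{2} + 21281 = \left(-88\right)^{2} + 21281 = 7744 + 21281 = 29025$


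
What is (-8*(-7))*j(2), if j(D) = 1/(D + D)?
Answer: 14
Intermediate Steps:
j(D) = 1/(2*D)
(-8*(-7))*j(2) = (-8*(-7))*((1/2)/2) = 56*((1/2)*(1/2)) = 56*(1/4) = 14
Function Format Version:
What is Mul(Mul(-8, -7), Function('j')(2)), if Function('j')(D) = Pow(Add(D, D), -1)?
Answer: 14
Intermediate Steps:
Function('j')(D) = Mul(Rational(1, 2), Pow(D, -1)) (Function('j')(D) = Pow(Mul(2, D), -1) = Mul(Rational(1, 2), Pow(D, -1)))
Mul(Mul(-8, -7), Function('j')(2)) = Mul(Mul(-8, -7), Mul(Rational(1, 2), Pow(2, -1))) = Mul(56, Mul(Rational(1, 2), Rational(1, 2))) = Mul(56, Rational(1, 4)) = 14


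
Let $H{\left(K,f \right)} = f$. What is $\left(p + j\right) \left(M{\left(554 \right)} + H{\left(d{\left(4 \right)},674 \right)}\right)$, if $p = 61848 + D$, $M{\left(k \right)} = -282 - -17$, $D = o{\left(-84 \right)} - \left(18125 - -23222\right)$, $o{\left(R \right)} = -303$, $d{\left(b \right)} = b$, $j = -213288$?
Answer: $-78973810$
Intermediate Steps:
$D = -41650$ ($D = -303 - \left(18125 - -23222\right) = -303 - \left(18125 + 23222\right) = -303 - 41347 = -41650$)
$M{\left(k \right)} = -265$ ($M{\left(k \right)} = -282 + 17 = -265$)
$p = 20198$ ($p = 61848 - 41650 = 20198$)
$\left(p + j\right) \left(M{\left(554 \right)} + H{\left(d{\left(4 \right)},674 \right)}\right) = \left(20198 - 213288\right) \left(-265 + 674\right) = \left(-193090\right) 409 = -78973810$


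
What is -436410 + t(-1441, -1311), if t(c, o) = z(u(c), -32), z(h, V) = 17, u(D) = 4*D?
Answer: -436393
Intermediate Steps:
t(c, o) = 17
-436410 + t(-1441, -1311) = -436410 + 17 = -436393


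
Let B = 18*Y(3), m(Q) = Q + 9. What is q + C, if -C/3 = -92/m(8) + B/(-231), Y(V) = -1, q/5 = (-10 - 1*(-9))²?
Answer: 27491/1309 ≈ 21.002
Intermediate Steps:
q = 5 (q = 5*(-10 - 1*(-9))² = 5*(-10 + 9)² = 5*(-1)² = 5*1 = 5)
m(Q) = 9 + Q
B = -18 (B = 18*(-1) = -18)
C = 20946/1309 (C = -3*(-92/(9 + 8) - 18/(-231)) = -3*(-92/17 - 18*(-1/231)) = -3*(-92*1/17 + 6/77) = -3*(-92/17 + 6/77) = -3*(-6982/1309) = 20946/1309 ≈ 16.002)
q + C = 5 + 20946/1309 = 27491/1309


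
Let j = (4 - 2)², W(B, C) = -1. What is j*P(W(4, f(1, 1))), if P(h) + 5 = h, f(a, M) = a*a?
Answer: -24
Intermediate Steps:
f(a, M) = a²
P(h) = -5 + h
j = 4 (j = 2² = 4)
j*P(W(4, f(1, 1))) = 4*(-5 - 1) = 4*(-6) = -24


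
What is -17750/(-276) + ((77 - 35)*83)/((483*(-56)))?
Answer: 124001/1932 ≈ 64.183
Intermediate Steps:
-17750/(-276) + ((77 - 35)*83)/((483*(-56))) = -17750*(-1/276) + (42*83)/(-27048) = 8875/138 + 3486*(-1/27048) = 8875/138 - 83/644 = 124001/1932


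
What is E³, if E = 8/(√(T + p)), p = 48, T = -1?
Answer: 512*√47/2209 ≈ 1.5890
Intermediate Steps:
E = 8*√47/47 (E = 8/(√(-1 + 48)) = 8/(√47) = 8*(√47/47) = 8*√47/47 ≈ 1.1669)
E³ = (8*√47/47)³ = 512*√47/2209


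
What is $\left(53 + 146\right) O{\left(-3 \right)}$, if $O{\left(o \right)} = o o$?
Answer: $1791$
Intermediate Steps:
$O{\left(o \right)} = o^{2}$
$\left(53 + 146\right) O{\left(-3 \right)} = \left(53 + 146\right) \left(-3\right)^{2} = 199 \cdot 9 = 1791$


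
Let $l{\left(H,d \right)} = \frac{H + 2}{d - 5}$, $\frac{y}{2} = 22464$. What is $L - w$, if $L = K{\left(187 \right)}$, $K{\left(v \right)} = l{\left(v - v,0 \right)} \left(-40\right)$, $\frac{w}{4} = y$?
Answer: $-179696$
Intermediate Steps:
$y = 44928$ ($y = 2 \cdot 22464 = 44928$)
$w = 179712$ ($w = 4 \cdot 44928 = 179712$)
$l{\left(H,d \right)} = \frac{2 + H}{-5 + d}$
$K{\left(v \right)} = 16$ ($K{\left(v \right)} = \frac{2 + \left(v - v\right)}{-5 + 0} \left(-40\right) = \frac{2 + 0}{-5} \left(-40\right) = \left(- \frac{1}{5}\right) 2 \left(-40\right) = \left(- \frac{2}{5}\right) \left(-40\right) = 16$)
$L = 16$
$L - w = 16 - 179712 = -179696$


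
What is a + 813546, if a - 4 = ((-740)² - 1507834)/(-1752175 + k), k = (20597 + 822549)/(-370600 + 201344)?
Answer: 10966919317849282/13480317043 ≈ 8.1355e+5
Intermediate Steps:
k = -421573/84628 (k = 843146/(-169256) = 843146*(-1/169256) = -421573/84628 ≈ -4.9815)
a = 61308784804/13480317043 (a = 4 + ((-740)² - 1507834)/(-1752175 - 421573/84628) = 4 + (547600 - 1507834)/(-148283487473/84628) = 4 - 960234*(-84628/148283487473) = 4 + 7387516632/13480317043 = 61308784804/13480317043 ≈ 4.5480)
a + 813546 = 61308784804/13480317043 + 813546 = 10966919317849282/13480317043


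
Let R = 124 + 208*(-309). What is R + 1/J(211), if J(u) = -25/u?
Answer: -1603911/25 ≈ -64156.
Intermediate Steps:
R = -64148 (R = 124 - 64272 = -64148)
R + 1/J(211) = -64148 + 1/(-25/211) = -64148 - 211/25 = -1603911/25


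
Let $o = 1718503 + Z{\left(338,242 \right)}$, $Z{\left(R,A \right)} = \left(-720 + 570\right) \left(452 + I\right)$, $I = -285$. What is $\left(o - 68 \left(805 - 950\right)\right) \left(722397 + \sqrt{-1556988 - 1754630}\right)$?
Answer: $1230468201261 + 1703313 i \sqrt{3311618} \approx 1.2305 \cdot 10^{12} + 3.0997 \cdot 10^{9} i$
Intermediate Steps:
$Z{\left(R,A \right)} = -25050$ ($Z{\left(R,A \right)} = \left(-720 + 570\right) \left(452 - 285\right) = \left(-150\right) 167 = -25050$)
$o = 1693453$ ($o = 1718503 - 25050 = 1693453$)
$\left(o - 68 \left(805 - 950\right)\right) \left(722397 + \sqrt{-1556988 - 1754630}\right) = \left(1693453 - 68 \left(805 - 950\right)\right) \left(722397 + \sqrt{-1556988 - 1754630}\right) = \left(1693453 - -9860\right) \left(722397 + \sqrt{-3311618}\right) = \left(1693453 + 9860\right) \left(722397 + i \sqrt{3311618}\right) = 1703313 \left(722397 + i \sqrt{3311618}\right) = 1230468201261 + 1703313 i \sqrt{3311618}$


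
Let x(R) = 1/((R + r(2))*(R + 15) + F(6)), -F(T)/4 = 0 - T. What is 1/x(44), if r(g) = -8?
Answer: 2148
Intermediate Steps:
F(T) = 4*T (F(T) = -4*(0 - T) = -(-4)*T = 4*T)
x(R) = 1/(24 + (-8 + R)*(15 + R)) (x(R) = 1/((R - 8)*(R + 15) + 4*6) = 1/((-8 + R)*(15 + R) + 24) = 1/(24 + (-8 + R)*(15 + R)))
1/x(44) = 1/(1/(-96 + 44² + 7*44)) = 1/(1/(-96 + 1936 + 308)) = 1/(1/2148) = 2148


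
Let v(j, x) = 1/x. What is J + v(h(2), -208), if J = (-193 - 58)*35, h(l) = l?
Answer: -1827281/208 ≈ -8785.0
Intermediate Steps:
J = -8785 (J = -251*35 = -8785)
J + v(h(2), -208) = -8785 + 1/(-208) = -8785 - 1/208 = -1827281/208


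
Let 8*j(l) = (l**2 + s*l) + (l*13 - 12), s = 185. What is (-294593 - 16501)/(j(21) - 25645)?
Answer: 2488752/200573 ≈ 12.408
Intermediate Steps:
j(l) = -3/2 + l**2/8 + 99*l/4 (j(l) = ((l**2 + 185*l) + (l*13 - 12))/8 = ((l**2 + 185*l) + (13*l - 12))/8 = ((l**2 + 185*l) + (-12 + 13*l))/8 = (-12 + l**2 + 198*l)/8 = -3/2 + l**2/8 + 99*l/4)
(-294593 - 16501)/(j(21) - 25645) = (-294593 - 16501)/((-3/2 + (1/8)*21**2 + (99/4)*21) - 25645) = -311094/((-3/2 + (1/8)*441 + 2079/4) - 25645) = -311094/((-3/2 + 441/8 + 2079/4) - 25645) = -311094/(4587/8 - 25645) = -311094/(-200573/8) = -311094*(-8/200573) = 2488752/200573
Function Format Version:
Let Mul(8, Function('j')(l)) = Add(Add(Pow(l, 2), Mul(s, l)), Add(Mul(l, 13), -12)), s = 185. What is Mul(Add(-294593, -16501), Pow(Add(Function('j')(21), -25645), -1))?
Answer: Rational(2488752, 200573) ≈ 12.408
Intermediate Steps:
Function('j')(l) = Add(Rational(-3, 2), Mul(Rational(1, 8), Pow(l, 2)), Mul(Rational(99, 4), l)) (Function('j')(l) = Mul(Rational(1, 8), Add(Add(Pow(l, 2), Mul(185, l)), Add(Mul(l, 13), -12))) = Mul(Rational(1, 8), Add(Add(Pow(l, 2), Mul(185, l)), Add(Mul(13, l), -12))) = Mul(Rational(1, 8), Add(Add(Pow(l, 2), Mul(185, l)), Add(-12, Mul(13, l)))) = Mul(Rational(1, 8), Add(-12, Pow(l, 2), Mul(198, l))) = Add(Rational(-3, 2), Mul(Rational(1, 8), Pow(l, 2)), Mul(Rational(99, 4), l)))
Mul(Add(-294593, -16501), Pow(Add(Function('j')(21), -25645), -1)) = Mul(Add(-294593, -16501), Pow(Add(Add(Rational(-3, 2), Mul(Rational(1, 8), Pow(21, 2)), Mul(Rational(99, 4), 21)), -25645), -1)) = Mul(-311094, Pow(Add(Add(Rational(-3, 2), Mul(Rational(1, 8), 441), Rational(2079, 4)), -25645), -1)) = Mul(-311094, Pow(Add(Add(Rational(-3, 2), Rational(441, 8), Rational(2079, 4)), -25645), -1)) = Mul(-311094, Pow(Add(Rational(4587, 8), -25645), -1)) = Mul(-311094, Pow(Rational(-200573, 8), -1)) = Mul(-311094, Rational(-8, 200573)) = Rational(2488752, 200573)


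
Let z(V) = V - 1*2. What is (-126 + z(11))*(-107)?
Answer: 12519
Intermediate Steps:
z(V) = -2 + V (z(V) = V - 2 = -2 + V)
(-126 + z(11))*(-107) = (-126 + (-2 + 11))*(-107) = (-126 + 9)*(-107) = -117*(-107) = 12519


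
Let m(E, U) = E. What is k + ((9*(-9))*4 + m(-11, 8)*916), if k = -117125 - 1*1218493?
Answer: -1346018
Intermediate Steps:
k = -1335618 (k = -117125 - 1218493 = -1335618)
k + ((9*(-9))*4 + m(-11, 8)*916) = -1335618 + ((9*(-9))*4 - 11*916) = -1335618 + (-81*4 - 10076) = -1335618 + (-324 - 10076) = -1335618 - 10400 = -1346018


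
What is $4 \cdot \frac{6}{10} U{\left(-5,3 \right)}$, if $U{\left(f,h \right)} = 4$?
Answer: $\frac{48}{5} \approx 9.6$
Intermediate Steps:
$4 \cdot \frac{6}{10} U{\left(-5,3 \right)} = 4 \cdot \frac{6}{10} \cdot 4 = 4 \cdot 6 \cdot \frac{1}{10} \cdot 4 = 4 \cdot \frac{3}{5} \cdot 4 = \frac{12}{5} \cdot 4 = \frac{48}{5}$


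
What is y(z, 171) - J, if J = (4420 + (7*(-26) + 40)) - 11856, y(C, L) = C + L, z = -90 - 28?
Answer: 7631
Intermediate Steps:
z = -118
J = -7578 (J = (4420 + (-182 + 40)) - 11856 = (4420 - 142) - 11856 = 4278 - 11856 = -7578)
y(z, 171) - J = (-118 + 171) - 1*(-7578) = 53 + 7578 = 7631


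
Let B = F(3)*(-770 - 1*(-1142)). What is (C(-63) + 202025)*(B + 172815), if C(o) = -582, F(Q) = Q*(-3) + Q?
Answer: 34362751269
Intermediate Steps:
F(Q) = -2*Q (F(Q) = -3*Q + Q = -2*Q)
B = -2232 (B = (-2*3)*(-770 - 1*(-1142)) = -6*(-770 + 1142) = -6*372 = -2232)
(C(-63) + 202025)*(B + 172815) = (-582 + 202025)*(-2232 + 172815) = 201443*170583 = 34362751269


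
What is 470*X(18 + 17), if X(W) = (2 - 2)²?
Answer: 0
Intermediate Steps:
X(W) = 0 (X(W) = 0² = 0)
470*X(18 + 17) = 470*0 = 0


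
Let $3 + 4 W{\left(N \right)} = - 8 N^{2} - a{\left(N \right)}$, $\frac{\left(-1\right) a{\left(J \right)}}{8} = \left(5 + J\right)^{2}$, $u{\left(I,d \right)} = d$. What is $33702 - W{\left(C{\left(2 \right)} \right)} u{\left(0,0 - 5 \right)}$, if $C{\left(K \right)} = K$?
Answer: $\frac{136593}{4} \approx 34148.0$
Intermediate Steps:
$a{\left(J \right)} = - 8 \left(5 + J\right)^{2}$
$W{\left(N \right)} = - \frac{3}{4} - 2 N^{2} + 2 \left(5 + N\right)^{2}$ ($W{\left(N \right)} = - \frac{3}{4} + \frac{- 8 N^{2} - - 8 \left(5 + N\right)^{2}}{4} = - \frac{3}{4} + \frac{- 8 N^{2} + 8 \left(5 + N\right)^{2}}{4} = - \frac{3}{4} - \left(- 2 \left(5 + N\right)^{2} + 2 N^{2}\right) = - \frac{3}{4} - 2 N^{2} + 2 \left(5 + N\right)^{2}$)
$33702 - W{\left(C{\left(2 \right)} \right)} u{\left(0,0 - 5 \right)} = 33702 - \left(\frac{197}{4} + 20 \cdot 2\right) \left(0 - 5\right) = 33702 - \left(\frac{197}{4} + 40\right) \left(0 - 5\right) = 33702 - \frac{357}{4} \left(-5\right) = 33702 - - \frac{1785}{4} = 33702 + \frac{1785}{4} = \frac{136593}{4}$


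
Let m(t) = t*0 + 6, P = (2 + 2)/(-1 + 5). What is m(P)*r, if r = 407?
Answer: 2442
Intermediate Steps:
P = 1 (P = 4/4 = 4*(¼) = 1)
m(t) = 6 (m(t) = 0 + 6 = 6)
m(P)*r = 6*407 = 2442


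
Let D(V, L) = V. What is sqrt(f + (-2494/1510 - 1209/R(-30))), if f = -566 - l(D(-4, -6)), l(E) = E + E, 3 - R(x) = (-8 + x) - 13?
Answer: I*sqrt(11943995810)/4530 ≈ 24.126*I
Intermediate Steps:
R(x) = 24 - x (R(x) = 3 - ((-8 + x) - 13) = 3 - (-21 + x) = 3 + (21 - x) = 24 - x)
l(E) = 2*E
f = -558 (f = -566 - 2*(-4) = -566 - 1*(-8) = -566 + 8 = -558)
sqrt(f + (-2494/1510 - 1209/R(-30))) = sqrt(-558 + (-2494/1510 - 1209/(24 - 1*(-30)))) = sqrt(-558 + (-2494*1/1510 - 1209/(24 + 30))) = sqrt(-558 + (-1247/755 - 1209/54)) = sqrt(-558 + (-1247/755 - 1209*1/54)) = sqrt(-558 + (-1247/755 - 403/18)) = sqrt(-558 - 326711/13590) = sqrt(-7909931/13590) = I*sqrt(11943995810)/4530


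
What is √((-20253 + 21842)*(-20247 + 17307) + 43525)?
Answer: I*√4628135 ≈ 2151.3*I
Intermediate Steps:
√((-20253 + 21842)*(-20247 + 17307) + 43525) = √(1589*(-2940) + 43525) = √(-4671660 + 43525) = √(-4628135) = I*√4628135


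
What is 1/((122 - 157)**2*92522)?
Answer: 1/113339450 ≈ 8.8231e-9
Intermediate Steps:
1/((122 - 157)**2*92522) = (1/92522)/(-35)**2 = (1/92522)/1225 = (1/1225)*(1/92522) = 1/113339450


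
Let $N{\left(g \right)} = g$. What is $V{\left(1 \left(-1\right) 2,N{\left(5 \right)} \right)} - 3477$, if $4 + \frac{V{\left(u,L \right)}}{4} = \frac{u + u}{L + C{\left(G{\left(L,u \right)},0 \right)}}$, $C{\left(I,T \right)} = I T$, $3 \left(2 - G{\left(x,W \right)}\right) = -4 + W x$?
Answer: $- \frac{17481}{5} \approx -3496.2$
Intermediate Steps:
$G{\left(x,W \right)} = \frac{10}{3} - \frac{W x}{3}$ ($G{\left(x,W \right)} = 2 - \frac{-4 + W x}{3} = 2 - \left(- \frac{4}{3} + \frac{W x}{3}\right) = \frac{10}{3} - \frac{W x}{3}$)
$V{\left(u,L \right)} = -16 + \frac{8 u}{L}$ ($V{\left(u,L \right)} = -16 + 4 \frac{u + u}{L + \left(\frac{10}{3} - \frac{u L}{3}\right) 0} = -16 + 4 \frac{2 u}{L + \left(\frac{10}{3} - \frac{L u}{3}\right) 0} = -16 + 4 \frac{2 u}{L + 0} = -16 + 4 \frac{2 u}{L} = -16 + \frac{8 u}{L}$)
$V{\left(1 \left(-1\right) 2,N{\left(5 \right)} \right)} - 3477 = \left(-16 + \frac{8 \cdot 1 \left(-1\right) 2}{5}\right) - 3477 = \left(-16 + 8 \left(\left(-1\right) 2\right) \frac{1}{5}\right) - 3477 = \left(-16 + 8 \left(-2\right) \frac{1}{5}\right) - 3477 = \left(-16 - \frac{16}{5}\right) - 3477 = - \frac{96}{5} - 3477 = - \frac{17481}{5}$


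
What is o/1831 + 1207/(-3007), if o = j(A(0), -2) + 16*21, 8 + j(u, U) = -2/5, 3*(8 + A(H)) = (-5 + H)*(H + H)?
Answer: -6124619/27529085 ≈ -0.22248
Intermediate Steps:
A(H) = -8 + 2*H*(-5 + H)/3 (A(H) = -8 + ((-5 + H)*(H + H))/3 = -8 + ((-5 + H)*(2*H))/3 = -8 + (2*H*(-5 + H))/3 = -8 + 2*H*(-5 + H)/3)
j(u, U) = -42/5 (j(u, U) = -8 - 2/5 = -8 - 2*⅕ = -8 - ⅖ = -42/5)
o = 1638/5 (o = -42/5 + 16*21 = -42/5 + 336 = 1638/5 ≈ 327.60)
o/1831 + 1207/(-3007) = (1638/5)/1831 + 1207/(-3007) = (1638/5)*(1/1831) + 1207*(-1/3007) = 1638/9155 - 1207/3007 = -6124619/27529085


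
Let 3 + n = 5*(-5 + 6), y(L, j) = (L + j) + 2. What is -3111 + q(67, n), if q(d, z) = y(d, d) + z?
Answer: -2973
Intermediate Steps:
y(L, j) = 2 + L + j
n = 2 (n = -3 + 5*(-5 + 6) = -3 + 5*1 = -3 + 5 = 2)
q(d, z) = 2 + z + 2*d (q(d, z) = (2 + d + d) + z = (2 + 2*d) + z = 2 + z + 2*d)
-3111 + q(67, n) = -3111 + (2 + 2 + 2*67) = -3111 + (2 + 2 + 134) = -3111 + 138 = -2973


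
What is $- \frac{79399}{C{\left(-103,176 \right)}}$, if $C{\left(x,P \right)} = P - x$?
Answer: $- \frac{79399}{279} \approx -284.58$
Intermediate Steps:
$- \frac{79399}{C{\left(-103,176 \right)}} = - \frac{79399}{176 - -103} = - \frac{79399}{176 + 103} = - \frac{79399}{279}$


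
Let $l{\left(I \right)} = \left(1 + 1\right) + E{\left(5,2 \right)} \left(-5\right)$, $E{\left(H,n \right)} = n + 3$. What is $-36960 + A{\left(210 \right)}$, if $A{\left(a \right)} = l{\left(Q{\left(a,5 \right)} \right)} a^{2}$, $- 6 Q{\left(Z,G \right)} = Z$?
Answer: $-1051260$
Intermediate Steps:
$Q{\left(Z,G \right)} = - \frac{Z}{6}$
$E{\left(H,n \right)} = 3 + n$
$l{\left(I \right)} = -23$ ($l{\left(I \right)} = \left(1 + 1\right) + \left(3 + 2\right) \left(-5\right) = 2 + 5 \left(-5\right) = 2 - 25 = -23$)
$A{\left(a \right)} = - 23 a^{2}$
$-36960 + A{\left(210 \right)} = -36960 - 23 \cdot 210^{2} = -36960 - 1014300 = -1051260$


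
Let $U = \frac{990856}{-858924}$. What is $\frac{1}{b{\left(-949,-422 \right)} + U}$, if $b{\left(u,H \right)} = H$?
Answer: $- \frac{214731}{90864196} \approx -0.0023632$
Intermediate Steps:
$U = - \frac{247714}{214731}$ ($U = 990856 \left(- \frac{1}{858924}\right) = - \frac{247714}{214731} \approx -1.1536$)
$\frac{1}{b{\left(-949,-422 \right)} + U} = \frac{1}{-422 - \frac{247714}{214731}} = \frac{1}{- \frac{90864196}{214731}} = - \frac{214731}{90864196}$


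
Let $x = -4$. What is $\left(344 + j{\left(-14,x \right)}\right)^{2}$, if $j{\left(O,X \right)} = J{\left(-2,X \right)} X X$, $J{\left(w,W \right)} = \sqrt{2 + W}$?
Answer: $117824 + 11008 i \sqrt{2} \approx 1.1782 \cdot 10^{5} + 15568.0 i$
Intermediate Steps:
$j{\left(O,X \right)} = X^{2} \sqrt{2 + X}$ ($j{\left(O,X \right)} = \sqrt{2 + X} X X = X \sqrt{2 + X} X = X^{2} \sqrt{2 + X}$)
$\left(344 + j{\left(-14,x \right)}\right)^{2} = \left(344 + \left(-4\right)^{2} \sqrt{2 - 4}\right)^{2} = \left(344 + 16 \sqrt{-2}\right)^{2} = \left(344 + 16 i \sqrt{2}\right)^{2}$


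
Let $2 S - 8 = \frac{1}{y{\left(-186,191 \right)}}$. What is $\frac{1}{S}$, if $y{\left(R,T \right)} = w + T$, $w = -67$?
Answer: $\frac{248}{993} \approx 0.24975$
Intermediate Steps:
$y{\left(R,T \right)} = -67 + T$
$S = \frac{993}{248}$ ($S = 4 + \frac{1}{2 \left(-67 + 191\right)} = 4 + \frac{1}{2 \cdot 124} = 4 + \frac{1}{2} \cdot \frac{1}{124} = 4 + \frac{1}{248} = \frac{993}{248} \approx 4.004$)
$\frac{1}{S} = \frac{1}{\frac{993}{248}} = \frac{248}{993}$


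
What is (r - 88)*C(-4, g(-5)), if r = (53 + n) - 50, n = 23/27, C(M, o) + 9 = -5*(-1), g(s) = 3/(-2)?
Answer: 9088/27 ≈ 336.59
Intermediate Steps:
g(s) = -3/2 (g(s) = 3*(-½) = -3/2)
C(M, o) = -4 (C(M, o) = -9 - 5*(-1) = -9 + 5 = -4)
n = 23/27 (n = 23*(1/27) = 23/27 ≈ 0.85185)
r = 104/27 (r = (53 + 23/27) - 50 = 1454/27 - 50 = 104/27 ≈ 3.8519)
(r - 88)*C(-4, g(-5)) = (104/27 - 88)*(-4) = -2272/27*(-4) = 9088/27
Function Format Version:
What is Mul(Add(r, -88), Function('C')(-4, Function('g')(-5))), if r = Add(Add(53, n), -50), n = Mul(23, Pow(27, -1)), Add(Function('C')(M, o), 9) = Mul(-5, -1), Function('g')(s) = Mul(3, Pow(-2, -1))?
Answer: Rational(9088, 27) ≈ 336.59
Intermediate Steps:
Function('g')(s) = Rational(-3, 2) (Function('g')(s) = Mul(3, Rational(-1, 2)) = Rational(-3, 2))
Function('C')(M, o) = -4 (Function('C')(M, o) = Add(-9, Mul(-5, -1)) = Add(-9, 5) = -4)
n = Rational(23, 27) (n = Mul(23, Rational(1, 27)) = Rational(23, 27) ≈ 0.85185)
r = Rational(104, 27) (r = Add(Add(53, Rational(23, 27)), -50) = Add(Rational(1454, 27), -50) = Rational(104, 27) ≈ 3.8519)
Mul(Add(r, -88), Function('C')(-4, Function('g')(-5))) = Mul(Add(Rational(104, 27), -88), -4) = Mul(Rational(-2272, 27), -4) = Rational(9088, 27)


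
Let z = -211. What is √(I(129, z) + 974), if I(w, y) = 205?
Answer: 3*√131 ≈ 34.337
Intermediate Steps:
√(I(129, z) + 974) = √(205 + 974) = √1179 = 3*√131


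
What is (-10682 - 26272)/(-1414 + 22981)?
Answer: -12318/7189 ≈ -1.7135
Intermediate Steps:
(-10682 - 26272)/(-1414 + 22981) = -36954/21567 = -36954*1/21567 = -12318/7189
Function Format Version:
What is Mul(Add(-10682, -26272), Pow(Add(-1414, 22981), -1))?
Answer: Rational(-12318, 7189) ≈ -1.7135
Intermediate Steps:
Mul(Add(-10682, -26272), Pow(Add(-1414, 22981), -1)) = Mul(-36954, Pow(21567, -1)) = Mul(-36954, Rational(1, 21567)) = Rational(-12318, 7189)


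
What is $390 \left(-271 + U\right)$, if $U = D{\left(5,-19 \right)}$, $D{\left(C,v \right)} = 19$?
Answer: $-98280$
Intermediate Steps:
$U = 19$
$390 \left(-271 + U\right) = 390 \left(-271 + 19\right) = 390 \left(-252\right) = -98280$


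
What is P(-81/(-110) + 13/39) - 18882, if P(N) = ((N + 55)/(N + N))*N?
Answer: -12443617/660 ≈ -18854.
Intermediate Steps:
P(N) = 55/2 + N/2 (P(N) = ((55 + N)/((2*N)))*N = ((55 + N)*(1/(2*N)))*N = ((55 + N)/(2*N))*N = 55/2 + N/2)
P(-81/(-110) + 13/39) - 18882 = (55/2 + (-81/(-110) + 13/39)/2) - 18882 = (55/2 + (-81*(-1/110) + 13*(1/39))/2) - 18882 = (55/2 + (81/110 + ⅓)/2) - 18882 = (55/2 + (½)*(353/330)) - 18882 = (55/2 + 353/660) - 18882 = 18503/660 - 18882 = -12443617/660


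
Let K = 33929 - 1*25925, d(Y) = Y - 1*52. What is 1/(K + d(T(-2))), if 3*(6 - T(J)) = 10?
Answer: 3/23864 ≈ 0.00012571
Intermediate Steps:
T(J) = 8/3 (T(J) = 6 - ⅓*10 = 6 - 10/3 = 8/3)
d(Y) = -52 + Y (d(Y) = Y - 52 = -52 + Y)
K = 8004 (K = 33929 - 25925 = 8004)
1/(K + d(T(-2))) = 1/(8004 + (-52 + 8/3)) = 1/(8004 - 148/3) = 1/(23864/3) = 3/23864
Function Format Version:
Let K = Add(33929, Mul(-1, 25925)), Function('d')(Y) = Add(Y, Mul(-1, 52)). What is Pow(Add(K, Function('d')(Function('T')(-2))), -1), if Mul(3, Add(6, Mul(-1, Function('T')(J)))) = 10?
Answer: Rational(3, 23864) ≈ 0.00012571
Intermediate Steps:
Function('T')(J) = Rational(8, 3) (Function('T')(J) = Add(6, Mul(Rational(-1, 3), 10)) = Add(6, Rational(-10, 3)) = Rational(8, 3))
Function('d')(Y) = Add(-52, Y) (Function('d')(Y) = Add(Y, -52) = Add(-52, Y))
K = 8004 (K = Add(33929, -25925) = 8004)
Pow(Add(K, Function('d')(Function('T')(-2))), -1) = Pow(Add(8004, Add(-52, Rational(8, 3))), -1) = Pow(Add(8004, Rational(-148, 3)), -1) = Pow(Rational(23864, 3), -1) = Rational(3, 23864)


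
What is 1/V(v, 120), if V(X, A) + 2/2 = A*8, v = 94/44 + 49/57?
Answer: 1/959 ≈ 0.0010428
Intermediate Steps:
v = 3757/1254 (v = 94*(1/44) + 49*(1/57) = 47/22 + 49/57 = 3757/1254 ≈ 2.9960)
V(X, A) = -1 + 8*A (V(X, A) = -1 + A*8 = -1 + 8*A)
1/V(v, 120) = 1/(-1 + 8*120) = 1/(-1 + 960) = 1/959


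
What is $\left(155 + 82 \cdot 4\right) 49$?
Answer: $23667$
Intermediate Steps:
$\left(155 + 82 \cdot 4\right) 49 = \left(155 + 328\right) 49 = 483 \cdot 49 = 23667$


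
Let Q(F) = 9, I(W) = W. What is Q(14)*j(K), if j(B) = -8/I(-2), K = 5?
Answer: 36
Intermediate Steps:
j(B) = 4 (j(B) = -8/(-2) = -8*(-½) = 4)
Q(14)*j(K) = 9*4 = 36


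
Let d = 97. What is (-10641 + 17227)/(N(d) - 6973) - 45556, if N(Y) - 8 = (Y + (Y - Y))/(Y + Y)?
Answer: -634562696/13929 ≈ -45557.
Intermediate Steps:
N(Y) = 17/2 (N(Y) = 8 + (Y + (Y - Y))/(Y + Y) = 8 + (Y + 0)/((2*Y)) = 8 + Y*(1/(2*Y)) = 8 + ½ = 17/2)
(-10641 + 17227)/(N(d) - 6973) - 45556 = (-10641 + 17227)/(17/2 - 6973) - 45556 = 6586/(-13929/2) - 45556 = 6586*(-2/13929) - 45556 = -13172/13929 - 45556 = -634562696/13929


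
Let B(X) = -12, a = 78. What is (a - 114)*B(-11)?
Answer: 432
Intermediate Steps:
(a - 114)*B(-11) = (78 - 114)*(-12) = -36*(-12) = 432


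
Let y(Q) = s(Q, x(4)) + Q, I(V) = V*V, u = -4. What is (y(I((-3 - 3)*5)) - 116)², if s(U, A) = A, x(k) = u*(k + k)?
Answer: 565504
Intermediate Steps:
x(k) = -8*k (x(k) = -4*(k + k) = -8*k)
I(V) = V²
y(Q) = -32 + Q (y(Q) = -8*4 + Q = -32 + Q)
(y(I((-3 - 3)*5)) - 116)² = ((-32 + ((-3 - 3)*5)²) - 116)² = ((-32 + (-6*5)²) - 116)² = ((-32 + (-30)²) - 116)² = ((-32 + 900) - 116)² = (868 - 116)² = 752² = 565504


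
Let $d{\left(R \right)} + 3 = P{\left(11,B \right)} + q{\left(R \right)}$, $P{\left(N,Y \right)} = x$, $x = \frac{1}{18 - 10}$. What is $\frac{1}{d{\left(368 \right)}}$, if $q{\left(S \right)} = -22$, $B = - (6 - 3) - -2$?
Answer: $- \frac{8}{199} \approx -0.040201$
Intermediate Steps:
$B = -1$ ($B = \left(-1\right) 3 + 2 = -3 + 2 = -1$)
$x = \frac{1}{8} \approx 0.125$
$P{\left(N,Y \right)} = \frac{1}{8}$
$d{\left(R \right)} = - \frac{199}{8}$ ($d{\left(R \right)} = -3 + \left(\frac{1}{8} - 22\right) = -3 - \frac{175}{8} = - \frac{199}{8}$)
$\frac{1}{d{\left(368 \right)}} = \frac{1}{- \frac{199}{8}} = - \frac{8}{199}$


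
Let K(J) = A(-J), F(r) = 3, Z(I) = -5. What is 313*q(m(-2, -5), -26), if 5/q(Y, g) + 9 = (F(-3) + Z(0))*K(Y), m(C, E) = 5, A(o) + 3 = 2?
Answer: -1565/7 ≈ -223.57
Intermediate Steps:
A(o) = -1 (A(o) = -3 + 2 = -1)
K(J) = -1
q(Y, g) = -5/7 (q(Y, g) = 5/(-9 + (3 - 5)*(-1)) = 5/(-9 - 2*(-1)) = 5/(-9 + 2) = 5/(-7) = 5*(-⅐) = -5/7)
313*q(m(-2, -5), -26) = 313*(-5/7) = -1565/7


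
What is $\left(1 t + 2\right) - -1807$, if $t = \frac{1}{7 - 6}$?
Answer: $1810$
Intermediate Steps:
$t = 1$ ($t = 1^{-1} = 1$)
$\left(1 t + 2\right) - -1807 = \left(1 \cdot 1 + 2\right) - -1807 = \left(1 + 2\right) + 1807 = 3 + 1807 = 1810$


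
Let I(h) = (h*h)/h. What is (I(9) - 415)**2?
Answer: 164836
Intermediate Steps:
I(h) = h (I(h) = h**2/h = h)
(I(9) - 415)**2 = (9 - 415)**2 = (-406)**2 = 164836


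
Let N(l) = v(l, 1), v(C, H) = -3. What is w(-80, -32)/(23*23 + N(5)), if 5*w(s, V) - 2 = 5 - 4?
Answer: 3/2630 ≈ 0.0011407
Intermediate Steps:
N(l) = -3
w(s, V) = 3/5 (w(s, V) = 2/5 + (5 - 4)/5 = 2/5 + (1/5)*1 = 2/5 + 1/5 = 3/5)
w(-80, -32)/(23*23 + N(5)) = 3/(5*(23*23 - 3)) = 3/(5*(529 - 3)) = (3/5)/526 = (3/5)*(1/526) = 3/2630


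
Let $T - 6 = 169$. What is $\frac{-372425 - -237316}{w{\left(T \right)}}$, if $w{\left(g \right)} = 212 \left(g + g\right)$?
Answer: $- \frac{135109}{74200} \approx -1.8209$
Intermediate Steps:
$T = 175$ ($T = 6 + 169 = 175$)
$w{\left(g \right)} = 424 g$ ($w{\left(g \right)} = 212 \cdot 2 g = 424 g$)
$\frac{-372425 - -237316}{w{\left(T \right)}} = \frac{-372425 - -237316}{424 \cdot 175} = \frac{-372425 + 237316}{74200} = \left(-135109\right) \frac{1}{74200} = - \frac{135109}{74200}$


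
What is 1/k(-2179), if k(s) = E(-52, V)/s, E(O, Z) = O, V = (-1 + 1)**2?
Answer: 2179/52 ≈ 41.904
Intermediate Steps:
V = 0 (V = 0**2 = 0)
k(s) = -52/s
1/k(-2179) = 1/(-52/(-2179)) = 1/(-52*(-1/2179)) = 1/(52/2179) = 2179/52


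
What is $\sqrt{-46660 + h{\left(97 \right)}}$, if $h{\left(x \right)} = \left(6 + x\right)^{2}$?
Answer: $i \sqrt{36051} \approx 189.87 i$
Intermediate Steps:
$\sqrt{-46660 + h{\left(97 \right)}} = \sqrt{-46660 + \left(6 + 97\right)^{2}} = \sqrt{-46660 + 103^{2}} = \sqrt{-46660 + 10609} = \sqrt{-36051} = i \sqrt{36051}$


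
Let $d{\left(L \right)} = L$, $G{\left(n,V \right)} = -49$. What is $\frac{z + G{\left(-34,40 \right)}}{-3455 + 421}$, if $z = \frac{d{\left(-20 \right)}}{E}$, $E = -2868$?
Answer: $\frac{17564}{1087689} \approx 0.016148$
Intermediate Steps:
$z = \frac{5}{717}$ ($z = - \frac{20}{-2868} = \left(-20\right) \left(- \frac{1}{2868}\right) = \frac{5}{717} \approx 0.0069735$)
$\frac{z + G{\left(-34,40 \right)}}{-3455 + 421} = \frac{\frac{5}{717} - 49}{-3455 + 421} = - \frac{35128}{717 \left(-3034\right)} = \left(- \frac{35128}{717}\right) \left(- \frac{1}{3034}\right) = \frac{17564}{1087689}$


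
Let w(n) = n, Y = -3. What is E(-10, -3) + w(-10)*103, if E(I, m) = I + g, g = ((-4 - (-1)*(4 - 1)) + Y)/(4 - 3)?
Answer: -1044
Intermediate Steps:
g = -4 (g = ((-4 - (-1)*(4 - 1)) - 3)/(4 - 3) = ((-4 - (-1)*3) - 3)/1 = ((-4 - 1*(-3)) - 3)*1 = ((-4 + 3) - 3)*1 = (-1 - 3)*1 = -4*1 = -4)
E(I, m) = -4 + I (E(I, m) = I - 4 = -4 + I)
E(-10, -3) + w(-10)*103 = (-4 - 10) - 10*103 = -14 - 1030 = -1044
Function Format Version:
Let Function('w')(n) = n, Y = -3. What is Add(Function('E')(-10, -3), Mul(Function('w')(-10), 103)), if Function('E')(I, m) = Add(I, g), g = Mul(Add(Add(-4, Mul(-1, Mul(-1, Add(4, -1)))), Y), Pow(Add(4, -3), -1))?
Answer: -1044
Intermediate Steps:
g = -4 (g = Mul(Add(Add(-4, Mul(-1, Mul(-1, Add(4, -1)))), -3), Pow(Add(4, -3), -1)) = Mul(Add(Add(-4, Mul(-1, Mul(-1, 3))), -3), Pow(1, -1)) = Mul(Add(Add(-4, Mul(-1, -3)), -3), 1) = Mul(Add(Add(-4, 3), -3), 1) = Mul(Add(-1, -3), 1) = Mul(-4, 1) = -4)
Function('E')(I, m) = Add(-4, I) (Function('E')(I, m) = Add(I, -4) = Add(-4, I))
Add(Function('E')(-10, -3), Mul(Function('w')(-10), 103)) = Add(Add(-4, -10), Mul(-10, 103)) = Add(-14, -1030) = -1044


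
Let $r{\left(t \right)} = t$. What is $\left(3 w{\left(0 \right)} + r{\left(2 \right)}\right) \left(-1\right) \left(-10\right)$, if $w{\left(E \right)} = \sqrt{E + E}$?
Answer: $20$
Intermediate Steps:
$w{\left(E \right)} = \sqrt{2} \sqrt{E}$ ($w{\left(E \right)} = \sqrt{2 E} = \sqrt{2} \sqrt{E}$)
$\left(3 w{\left(0 \right)} + r{\left(2 \right)}\right) \left(-1\right) \left(-10\right) = \left(3 \sqrt{2} \sqrt{0} + 2\right) \left(-1\right) \left(-10\right) = \left(3 \sqrt{2} \cdot 0 + 2\right) \left(-1\right) \left(-10\right) = \left(3 \cdot 0 + 2\right) \left(-1\right) \left(-10\right) = \left(0 + 2\right) \left(-1\right) \left(-10\right) = 2 \left(-1\right) \left(-10\right) = \left(-2\right) \left(-10\right) = 20$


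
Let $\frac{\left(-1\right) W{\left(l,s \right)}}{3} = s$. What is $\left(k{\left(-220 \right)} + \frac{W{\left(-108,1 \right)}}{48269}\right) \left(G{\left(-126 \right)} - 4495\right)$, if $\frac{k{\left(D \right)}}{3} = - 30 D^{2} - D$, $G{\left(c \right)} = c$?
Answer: $\frac{971463155765523}{48269} \approx 2.0126 \cdot 10^{10}$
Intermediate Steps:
$W{\left(l,s \right)} = - 3 s$
$k{\left(D \right)} = - 90 D^{2} - 3 D$ ($k{\left(D \right)} = 3 \left(- 30 D^{2} - D\right) = 3 \left(- D - 30 D^{2}\right) = - 90 D^{2} - 3 D$)
$\left(k{\left(-220 \right)} + \frac{W{\left(-108,1 \right)}}{48269}\right) \left(G{\left(-126 \right)} - 4495\right) = \left(\left(-3\right) \left(-220\right) \left(1 + 30 \left(-220\right)\right) + \frac{\left(-3\right) 1}{48269}\right) \left(-126 - 4495\right) = \left(\left(-3\right) \left(-220\right) \left(1 - 6600\right) - \frac{3}{48269}\right) \left(-4621\right) = \left(\left(-3\right) \left(-220\right) \left(-6599\right) - \frac{3}{48269}\right) \left(-4621\right) = \left(-4355340 - \frac{3}{48269}\right) \left(-4621\right) = \left(- \frac{210227906463}{48269}\right) \left(-4621\right) = \frac{971463155765523}{48269}$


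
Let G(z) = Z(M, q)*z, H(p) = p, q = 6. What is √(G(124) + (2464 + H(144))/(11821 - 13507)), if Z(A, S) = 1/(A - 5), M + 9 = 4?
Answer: I*√247782990/4215 ≈ 3.7346*I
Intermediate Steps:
M = -5 (M = -9 + 4 = -5)
Z(A, S) = 1/(-5 + A)
G(z) = -z/10 (G(z) = z/(-5 - 5) = z/(-10) = -z/10)
√(G(124) + (2464 + H(144))/(11821 - 13507)) = √(-⅒*124 + (2464 + 144)/(11821 - 13507)) = √(-62/5 + 2608/(-1686)) = √(-62/5 + 2608*(-1/1686)) = √(-62/5 - 1304/843) = √(-58786/4215) = I*√247782990/4215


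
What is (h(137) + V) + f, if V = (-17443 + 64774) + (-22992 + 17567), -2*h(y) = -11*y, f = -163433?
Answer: -241547/2 ≈ -1.2077e+5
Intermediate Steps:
h(y) = 11*y/2 (h(y) = -(-11)*y/2 = 11*y/2)
V = 41906 (V = 47331 - 5425 = 41906)
(h(137) + V) + f = ((11/2)*137 + 41906) - 163433 = (1507/2 + 41906) - 163433 = 85319/2 - 163433 = -241547/2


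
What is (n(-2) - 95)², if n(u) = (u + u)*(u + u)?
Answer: 6241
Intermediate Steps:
n(u) = 4*u² (n(u) = (2*u)*(2*u) = 4*u²)
(n(-2) - 95)² = (4*(-2)² - 95)² = (4*4 - 95)² = (16 - 95)² = (-79)² = 6241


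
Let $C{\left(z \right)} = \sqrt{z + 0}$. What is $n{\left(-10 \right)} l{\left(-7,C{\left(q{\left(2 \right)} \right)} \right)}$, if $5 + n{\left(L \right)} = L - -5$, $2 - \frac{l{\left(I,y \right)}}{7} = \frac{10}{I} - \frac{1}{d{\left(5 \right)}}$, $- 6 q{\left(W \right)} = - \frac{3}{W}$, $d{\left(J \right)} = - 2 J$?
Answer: $-233$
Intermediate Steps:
$q{\left(W \right)} = \frac{1}{2 W}$ ($q{\left(W \right)} = - \frac{\left(-3\right) \frac{1}{W}}{6} = \frac{1}{2 W}$)
$C{\left(z \right)} = \sqrt{z}$
$l{\left(I,y \right)} = \frac{133}{10} - \frac{70}{I}$ ($l{\left(I,y \right)} = 14 - 7 \left(\frac{10}{I} - \frac{1}{\left(-2\right) 5}\right) = 14 - 7 \left(\frac{10}{I} - \frac{1}{-10}\right) = 14 - 7 \left(\frac{10}{I} - - \frac{1}{10}\right) = 14 - 7 \left(\frac{10}{I} + \frac{1}{10}\right) = 14 - 7 \left(\frac{1}{10} + \frac{10}{I}\right) = 14 - \left(\frac{7}{10} + \frac{70}{I}\right) = \frac{133}{10} - \frac{70}{I}$)
$n{\left(L \right)} = L$ ($n{\left(L \right)} = -5 + \left(L - -5\right) = -5 + \left(L + 5\right) = -5 + \left(5 + L\right) = L$)
$n{\left(-10 \right)} l{\left(-7,C{\left(q{\left(2 \right)} \right)} \right)} = - 10 \left(\frac{133}{10} - \frac{70}{-7}\right) = - 10 \left(\frac{133}{10} - -10\right) = - 10 \left(\frac{133}{10} + 10\right) = \left(-10\right) \frac{233}{10} = -233$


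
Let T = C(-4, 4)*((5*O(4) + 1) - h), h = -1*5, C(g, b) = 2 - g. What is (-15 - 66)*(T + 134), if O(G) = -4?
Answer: -4050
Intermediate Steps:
h = -5
T = -84 (T = (2 - 1*(-4))*((5*(-4) + 1) - 1*(-5)) = (2 + 4)*((-20 + 1) + 5) = 6*(-19 + 5) = 6*(-14) = -84)
(-15 - 66)*(T + 134) = (-15 - 66)*(-84 + 134) = -81*50 = -4050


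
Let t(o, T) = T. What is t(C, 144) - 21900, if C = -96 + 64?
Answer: -21756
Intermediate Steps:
C = -32
t(C, 144) - 21900 = 144 - 21900 = -21756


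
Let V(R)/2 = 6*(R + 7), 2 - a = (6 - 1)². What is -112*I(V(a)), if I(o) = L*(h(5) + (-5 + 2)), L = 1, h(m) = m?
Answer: -224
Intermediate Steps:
a = -23 (a = 2 - (6 - 1)² = 2 - 1*5² = 2 - 1*25 = 2 - 25 = -23)
V(R) = 84 + 12*R (V(R) = 2*(6*(R + 7)) = 2*(6*(7 + R)) = 2*(42 + 6*R) = 84 + 12*R)
I(o) = 2 (I(o) = 1*(5 + (-5 + 2)) = 1*(5 - 3) = 1*2 = 2)
-112*I(V(a)) = -112*2 = -224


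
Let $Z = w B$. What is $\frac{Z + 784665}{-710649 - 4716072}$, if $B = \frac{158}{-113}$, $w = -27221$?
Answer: $- \frac{92968063}{613219473} \approx -0.15161$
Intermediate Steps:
$B = - \frac{158}{113}$ ($B = 158 \left(- \frac{1}{113}\right) = - \frac{158}{113} \approx -1.3982$)
$Z = \frac{4300918}{113}$ ($Z = \left(-27221\right) \left(- \frac{158}{113}\right) = \frac{4300918}{113} \approx 38061.0$)
$\frac{Z + 784665}{-710649 - 4716072} = \frac{\frac{4300918}{113} + 784665}{-710649 - 4716072} = \frac{92968063}{113 \left(-5426721\right)} = \frac{92968063}{113} \left(- \frac{1}{5426721}\right) = - \frac{92968063}{613219473}$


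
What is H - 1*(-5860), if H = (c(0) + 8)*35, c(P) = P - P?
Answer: 6140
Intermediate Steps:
c(P) = 0
H = 280 (H = (0 + 8)*35 = 8*35 = 280)
H - 1*(-5860) = 280 - 1*(-5860) = 280 + 5860 = 6140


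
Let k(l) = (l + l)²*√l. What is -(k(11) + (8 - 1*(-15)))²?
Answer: -2577345 - 22264*√11 ≈ -2.6512e+6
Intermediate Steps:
k(l) = 4*l^(5/2) (k(l) = (2*l)²*√l = (4*l²)*√l = 4*l^(5/2))
-(k(11) + (8 - 1*(-15)))² = -(4*11^(5/2) + (8 - 1*(-15)))² = -(4*(121*√11) + (8 + 15))² = -(484*√11 + 23)² = -(23 + 484*√11)²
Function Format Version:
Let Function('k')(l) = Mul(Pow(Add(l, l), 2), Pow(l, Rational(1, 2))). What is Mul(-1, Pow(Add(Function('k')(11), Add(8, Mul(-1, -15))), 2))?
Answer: Add(-2577345, Mul(-22264, Pow(11, Rational(1, 2)))) ≈ -2.6512e+6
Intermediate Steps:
Function('k')(l) = Mul(4, Pow(l, Rational(5, 2))) (Function('k')(l) = Mul(Pow(Mul(2, l), 2), Pow(l, Rational(1, 2))) = Mul(Mul(4, Pow(l, 2)), Pow(l, Rational(1, 2))) = Mul(4, Pow(l, Rational(5, 2))))
Mul(-1, Pow(Add(Function('k')(11), Add(8, Mul(-1, -15))), 2)) = Mul(-1, Pow(Add(Mul(4, Pow(11, Rational(5, 2))), Add(8, Mul(-1, -15))), 2)) = Mul(-1, Pow(Add(Mul(4, Mul(121, Pow(11, Rational(1, 2)))), Add(8, 15)), 2)) = Mul(-1, Pow(Add(Mul(484, Pow(11, Rational(1, 2))), 23), 2)) = Mul(-1, Pow(Add(23, Mul(484, Pow(11, Rational(1, 2)))), 2))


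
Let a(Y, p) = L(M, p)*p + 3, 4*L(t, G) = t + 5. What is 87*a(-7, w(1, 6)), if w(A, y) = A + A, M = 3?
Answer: 609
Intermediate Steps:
w(A, y) = 2*A
L(t, G) = 5/4 + t/4 (L(t, G) = (t + 5)/4 = (5 + t)/4 = 5/4 + t/4)
a(Y, p) = 3 + 2*p (a(Y, p) = (5/4 + (¼)*3)*p + 3 = (5/4 + ¾)*p + 3 = 2*p + 3 = 3 + 2*p)
87*a(-7, w(1, 6)) = 87*(3 + 2*(2*1)) = 87*(3 + 2*2) = 87*(3 + 4) = 87*7 = 609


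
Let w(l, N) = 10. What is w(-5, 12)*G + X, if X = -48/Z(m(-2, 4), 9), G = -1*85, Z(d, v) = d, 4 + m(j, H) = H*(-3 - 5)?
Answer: -2546/3 ≈ -848.67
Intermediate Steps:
m(j, H) = -4 - 8*H (m(j, H) = -4 + H*(-3 - 5) = -4 + H*(-8) = -4 - 8*H)
G = -85
X = 4/3 (X = -48/(-4 - 8*4) = -48/(-4 - 32) = -48/(-36) = -48*(-1/36) = 4/3 ≈ 1.3333)
w(-5, 12)*G + X = 10*(-85) + 4/3 = -850 + 4/3 = -2546/3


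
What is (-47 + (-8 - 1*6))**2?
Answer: 3721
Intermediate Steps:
(-47 + (-8 - 1*6))**2 = (-47 + (-8 - 6))**2 = (-47 - 14)**2 = (-61)**2 = 3721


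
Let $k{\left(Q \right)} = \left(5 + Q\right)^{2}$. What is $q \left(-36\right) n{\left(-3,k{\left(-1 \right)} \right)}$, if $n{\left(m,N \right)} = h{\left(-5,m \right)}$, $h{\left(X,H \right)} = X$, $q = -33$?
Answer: $-5940$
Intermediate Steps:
$n{\left(m,N \right)} = -5$
$q \left(-36\right) n{\left(-3,k{\left(-1 \right)} \right)} = \left(-33\right) \left(-36\right) \left(-5\right) = 1188 \left(-5\right) = -5940$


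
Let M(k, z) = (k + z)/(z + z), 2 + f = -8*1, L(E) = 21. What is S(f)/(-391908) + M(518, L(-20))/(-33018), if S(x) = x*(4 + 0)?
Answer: -1854383/6470009172 ≈ -0.00028661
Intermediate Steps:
f = -10 (f = -2 - 8*1 = -2 - 8 = -10)
M(k, z) = (k + z)/(2*z) (M(k, z) = (k + z)/((2*z)) = (k + z)*(1/(2*z)) = (k + z)/(2*z))
S(x) = 4*x (S(x) = x*4 = 4*x)
S(f)/(-391908) + M(518, L(-20))/(-33018) = (4*(-10))/(-391908) + ((½)*(518 + 21)/21)/(-33018) = -40*(-1/391908) + ((½)*(1/21)*539)*(-1/33018) = 10/97977 + (77/6)*(-1/33018) = 10/97977 - 77/198108 = -1854383/6470009172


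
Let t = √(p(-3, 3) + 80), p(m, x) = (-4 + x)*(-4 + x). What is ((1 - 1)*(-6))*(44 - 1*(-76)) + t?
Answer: 9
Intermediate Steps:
p(m, x) = (-4 + x)²
t = 9 (t = √((-4 + 3)² + 80) = √((-1)² + 80) = √(1 + 80) = √81 = 9)
((1 - 1)*(-6))*(44 - 1*(-76)) + t = ((1 - 1)*(-6))*(44 - 1*(-76)) + 9 = (0*(-6))*(44 + 76) + 9 = 0*120 + 9 = 0 + 9 = 9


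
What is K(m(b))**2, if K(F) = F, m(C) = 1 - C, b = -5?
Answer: 36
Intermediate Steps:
K(m(b))**2 = (1 - 1*(-5))**2 = (1 + 5)**2 = 6**2 = 36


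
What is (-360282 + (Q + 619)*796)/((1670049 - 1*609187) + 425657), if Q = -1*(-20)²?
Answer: -185958/1486519 ≈ -0.12510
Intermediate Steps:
Q = -400 (Q = -1*400 = -400)
(-360282 + (Q + 619)*796)/((1670049 - 1*609187) + 425657) = (-360282 + (-400 + 619)*796)/((1670049 - 1*609187) + 425657) = (-360282 + 219*796)/((1670049 - 609187) + 425657) = (-360282 + 174324)/(1060862 + 425657) = -185958/1486519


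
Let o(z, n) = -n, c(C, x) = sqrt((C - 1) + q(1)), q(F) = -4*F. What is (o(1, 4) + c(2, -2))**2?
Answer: (4 - I*sqrt(3))**2 ≈ 13.0 - 13.856*I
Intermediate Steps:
c(C, x) = sqrt(-5 + C) (c(C, x) = sqrt((C - 1) - 4*1) = sqrt((-1 + C) - 4) = sqrt(-5 + C))
(o(1, 4) + c(2, -2))**2 = (-1*4 + sqrt(-5 + 2))**2 = (-4 + sqrt(-3))**2 = (-4 + I*sqrt(3))**2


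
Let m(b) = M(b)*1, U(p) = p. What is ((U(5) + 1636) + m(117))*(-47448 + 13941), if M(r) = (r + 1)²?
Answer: -521536455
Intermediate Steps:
M(r) = (1 + r)²
m(b) = (1 + b)² (m(b) = (1 + b)²*1 = (1 + b)²)
((U(5) + 1636) + m(117))*(-47448 + 13941) = ((5 + 1636) + (1 + 117)²)*(-47448 + 13941) = (1641 + 118²)*(-33507) = (1641 + 13924)*(-33507) = 15565*(-33507) = -521536455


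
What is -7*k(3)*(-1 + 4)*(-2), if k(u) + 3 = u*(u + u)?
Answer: 630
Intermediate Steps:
k(u) = -3 + 2*u² (k(u) = -3 + u*(u + u) = -3 + u*(2*u) = -3 + 2*u²)
-7*k(3)*(-1 + 4)*(-2) = -7*(-3 + 2*3²)*(-1 + 4)*(-2) = -7*(-3 + 2*9)*3*(-2) = -7*(-3 + 18)*3*(-2) = -105*3*(-2) = -7*45*(-2) = -315*(-2) = 630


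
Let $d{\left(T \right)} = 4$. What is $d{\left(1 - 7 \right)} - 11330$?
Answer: $-11326$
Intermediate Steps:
$d{\left(1 - 7 \right)} - 11330 = 4 - 11330 = -11326$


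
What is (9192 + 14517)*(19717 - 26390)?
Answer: -158210157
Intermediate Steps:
(9192 + 14517)*(19717 - 26390) = 23709*(-6673) = -158210157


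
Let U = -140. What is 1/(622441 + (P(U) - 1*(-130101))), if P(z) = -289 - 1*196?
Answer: 1/752057 ≈ 1.3297e-6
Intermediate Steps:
P(z) = -485 (P(z) = -289 - 196 = -485)
1/(622441 + (P(U) - 1*(-130101))) = 1/(622441 + (-485 - 1*(-130101))) = 1/(622441 + (-485 + 130101)) = 1/(622441 + 129616) = 1/752057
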